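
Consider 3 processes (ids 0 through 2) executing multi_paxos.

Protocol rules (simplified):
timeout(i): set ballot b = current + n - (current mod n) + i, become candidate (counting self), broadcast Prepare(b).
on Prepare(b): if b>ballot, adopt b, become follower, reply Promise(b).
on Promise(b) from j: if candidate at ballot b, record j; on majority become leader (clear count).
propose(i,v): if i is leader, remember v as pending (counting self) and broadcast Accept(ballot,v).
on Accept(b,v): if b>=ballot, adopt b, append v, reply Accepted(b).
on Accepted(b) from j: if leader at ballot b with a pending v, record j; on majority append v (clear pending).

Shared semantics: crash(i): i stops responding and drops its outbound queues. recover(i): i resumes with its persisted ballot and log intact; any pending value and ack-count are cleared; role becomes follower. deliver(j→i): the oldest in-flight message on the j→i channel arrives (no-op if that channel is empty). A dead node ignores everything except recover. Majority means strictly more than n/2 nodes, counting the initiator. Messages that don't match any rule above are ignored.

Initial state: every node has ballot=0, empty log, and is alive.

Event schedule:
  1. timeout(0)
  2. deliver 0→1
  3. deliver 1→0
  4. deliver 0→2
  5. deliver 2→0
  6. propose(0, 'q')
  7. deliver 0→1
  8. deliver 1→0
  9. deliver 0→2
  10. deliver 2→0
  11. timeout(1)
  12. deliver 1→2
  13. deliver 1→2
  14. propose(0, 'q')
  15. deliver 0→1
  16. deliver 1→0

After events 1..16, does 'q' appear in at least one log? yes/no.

[1] timeout(0) → N0(cand b3 [-])
[2] deliver 0→1 → N1(foll b3 [-])
[3] deliver 1→0 → N0(lead b3 [-])
[4] deliver 0→2 → N2(foll b3 [-])
[5] deliver 2→0 → ∅
[6] propose(0,'q') → ∅
[7] deliver 0→1 → N1(foll b3 [q])
[8] deliver 1→0 → N0(lead b3 [q])
[9] deliver 0→2 → N2(foll b3 [q])
[10] deliver 2→0 → ∅
[11] timeout(1) → N1(cand b7 [q])
[12] deliver 1→2 → N2(foll b7 [q])
[13] deliver 1→2 → ∅
[14] propose(0,'q') → ∅
[15] deliver 0→1 → ∅
[16] deliver 1→0 → N0(foll b7 [q])

yes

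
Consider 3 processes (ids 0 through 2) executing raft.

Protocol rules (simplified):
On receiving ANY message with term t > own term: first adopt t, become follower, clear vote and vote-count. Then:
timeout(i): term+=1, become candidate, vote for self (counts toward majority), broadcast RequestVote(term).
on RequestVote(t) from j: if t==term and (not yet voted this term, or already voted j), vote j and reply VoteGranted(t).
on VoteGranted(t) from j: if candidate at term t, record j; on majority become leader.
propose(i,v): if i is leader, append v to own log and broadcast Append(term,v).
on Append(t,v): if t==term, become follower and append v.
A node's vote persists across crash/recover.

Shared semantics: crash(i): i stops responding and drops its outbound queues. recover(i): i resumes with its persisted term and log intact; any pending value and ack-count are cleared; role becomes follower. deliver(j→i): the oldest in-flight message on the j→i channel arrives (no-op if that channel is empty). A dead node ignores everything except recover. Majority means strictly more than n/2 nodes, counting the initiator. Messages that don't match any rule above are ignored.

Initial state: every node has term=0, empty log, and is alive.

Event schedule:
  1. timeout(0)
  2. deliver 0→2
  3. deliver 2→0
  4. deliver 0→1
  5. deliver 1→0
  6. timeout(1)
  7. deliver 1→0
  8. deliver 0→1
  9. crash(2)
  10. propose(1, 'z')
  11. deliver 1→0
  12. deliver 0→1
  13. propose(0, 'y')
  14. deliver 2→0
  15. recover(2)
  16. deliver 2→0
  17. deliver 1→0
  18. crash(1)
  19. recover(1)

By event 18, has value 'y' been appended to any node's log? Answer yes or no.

[1] timeout(0) → N0(cand t1 [-])
[2] deliver 0→2 → N2(foll t1 [-])
[3] deliver 2→0 → N0(lead t1 [-])
[4] deliver 0→1 → N1(foll t1 [-])
[5] deliver 1→0 → ∅
[6] timeout(1) → N1(cand t2 [-])
[7] deliver 1→0 → N0(foll t2 [-])
[8] deliver 0→1 → N1(lead t2 [-])
[9] crash(2) → N2(✗foll t1 [-])
[10] propose(1,'z') → N1(lead t2 [z])
[11] deliver 1→0 → N0(foll t2 [z])
[12] deliver 0→1 → ∅
[13] propose(0,'y') → ∅
[14] deliver 2→0 → ∅
[15] recover(2) → N2(foll t1 [-])
[16] deliver 2→0 → ∅
[17] deliver 1→0 → ∅
[18] crash(1) → N1(✗lead t2 [z])

no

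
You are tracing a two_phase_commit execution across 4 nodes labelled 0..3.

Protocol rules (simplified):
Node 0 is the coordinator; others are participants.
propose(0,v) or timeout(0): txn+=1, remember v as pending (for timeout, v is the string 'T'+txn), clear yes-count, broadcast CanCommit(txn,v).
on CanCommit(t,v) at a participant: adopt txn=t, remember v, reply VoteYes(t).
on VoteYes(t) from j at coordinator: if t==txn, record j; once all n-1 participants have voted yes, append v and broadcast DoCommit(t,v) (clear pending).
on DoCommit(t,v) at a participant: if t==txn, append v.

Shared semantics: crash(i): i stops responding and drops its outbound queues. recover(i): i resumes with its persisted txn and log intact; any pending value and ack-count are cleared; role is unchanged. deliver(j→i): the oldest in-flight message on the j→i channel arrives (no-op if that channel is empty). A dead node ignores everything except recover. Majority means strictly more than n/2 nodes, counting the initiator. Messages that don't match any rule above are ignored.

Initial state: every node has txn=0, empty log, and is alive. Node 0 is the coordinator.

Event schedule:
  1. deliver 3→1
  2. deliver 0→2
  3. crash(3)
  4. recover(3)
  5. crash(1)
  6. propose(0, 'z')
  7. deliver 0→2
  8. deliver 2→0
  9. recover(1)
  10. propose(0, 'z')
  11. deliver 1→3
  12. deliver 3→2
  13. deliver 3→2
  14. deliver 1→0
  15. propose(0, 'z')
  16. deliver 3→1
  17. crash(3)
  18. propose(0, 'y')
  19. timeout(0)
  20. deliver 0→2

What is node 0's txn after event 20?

5

after 1 — deliver 3→1: ·
after 2 — deliver 0→2: ·
after 3 — crash(3): n3:✗part/t0/[-]
after 4 — recover(3): n3:part/t0/[-]
after 5 — crash(1): n1:✗part/t0/[-]
after 6 — propose(0,'z'): n0:coor/t1/[-]
after 7 — deliver 0→2: n2:part/t1/[-]
after 8 — deliver 2→0: ·
after 9 — recover(1): n1:part/t0/[-]
after 10 — propose(0,'z'): n0:coor/t2/[-]
after 11 — deliver 1→3: ·
after 12 — deliver 3→2: ·
after 13 — deliver 3→2: ·
after 14 — deliver 1→0: ·
after 15 — propose(0,'z'): n0:coor/t3/[-]
after 16 — deliver 3→1: ·
after 17 — crash(3): n3:✗part/t0/[-]
after 18 — propose(0,'y'): n0:coor/t4/[-]
after 19 — timeout(0): n0:coor/t5/[-]
after 20 — deliver 0→2: n2:part/t2/[-]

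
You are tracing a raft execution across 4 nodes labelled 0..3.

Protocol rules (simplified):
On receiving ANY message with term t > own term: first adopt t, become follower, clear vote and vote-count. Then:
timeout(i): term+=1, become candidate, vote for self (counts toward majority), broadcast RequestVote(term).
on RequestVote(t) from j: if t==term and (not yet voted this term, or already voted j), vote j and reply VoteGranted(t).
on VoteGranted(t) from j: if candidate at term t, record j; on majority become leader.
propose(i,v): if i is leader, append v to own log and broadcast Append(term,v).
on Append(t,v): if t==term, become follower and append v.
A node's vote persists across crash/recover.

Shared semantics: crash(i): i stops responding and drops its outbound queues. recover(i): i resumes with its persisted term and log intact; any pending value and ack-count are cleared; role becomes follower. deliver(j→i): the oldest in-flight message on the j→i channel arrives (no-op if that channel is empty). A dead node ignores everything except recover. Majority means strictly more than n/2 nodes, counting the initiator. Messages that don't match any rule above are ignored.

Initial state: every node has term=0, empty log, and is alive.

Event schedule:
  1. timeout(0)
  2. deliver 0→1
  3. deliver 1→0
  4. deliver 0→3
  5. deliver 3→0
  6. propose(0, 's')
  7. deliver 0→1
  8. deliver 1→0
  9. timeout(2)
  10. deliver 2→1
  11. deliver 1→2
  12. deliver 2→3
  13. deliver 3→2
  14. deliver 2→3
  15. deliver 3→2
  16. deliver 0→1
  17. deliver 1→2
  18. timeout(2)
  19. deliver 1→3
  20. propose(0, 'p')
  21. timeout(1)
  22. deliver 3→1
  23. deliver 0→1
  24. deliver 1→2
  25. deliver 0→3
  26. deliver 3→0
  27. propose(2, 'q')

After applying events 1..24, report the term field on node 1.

e1 timeout(0): 0[cand,t=1,-]
e2 deliver 0→1: 1[foll,t=1,-]
e3 deliver 1→0: ·
e4 deliver 0→3: 3[foll,t=1,-]
e5 deliver 3→0: 0[lead,t=1,-]
e6 propose(0,'s'): 0[lead,t=1,s]
e7 deliver 0→1: 1[foll,t=1,s]
e8 deliver 1→0: ·
e9 timeout(2): 2[cand,t=1,-]
e10 deliver 2→1: ·
e11 deliver 1→2: ·
e12 deliver 2→3: ·
e13 deliver 3→2: ·
e14 deliver 2→3: ·
e15 deliver 3→2: ·
e16 deliver 0→1: ·
e17 deliver 1→2: ·
e18 timeout(2): 2[cand,t=2,-]
e19 deliver 1→3: ·
e20 propose(0,'p'): 0[lead,t=1,s,p]
e21 timeout(1): 1[cand,t=2,s]
e22 deliver 3→1: ·
e23 deliver 0→1: ·
e24 deliver 1→2: ·

2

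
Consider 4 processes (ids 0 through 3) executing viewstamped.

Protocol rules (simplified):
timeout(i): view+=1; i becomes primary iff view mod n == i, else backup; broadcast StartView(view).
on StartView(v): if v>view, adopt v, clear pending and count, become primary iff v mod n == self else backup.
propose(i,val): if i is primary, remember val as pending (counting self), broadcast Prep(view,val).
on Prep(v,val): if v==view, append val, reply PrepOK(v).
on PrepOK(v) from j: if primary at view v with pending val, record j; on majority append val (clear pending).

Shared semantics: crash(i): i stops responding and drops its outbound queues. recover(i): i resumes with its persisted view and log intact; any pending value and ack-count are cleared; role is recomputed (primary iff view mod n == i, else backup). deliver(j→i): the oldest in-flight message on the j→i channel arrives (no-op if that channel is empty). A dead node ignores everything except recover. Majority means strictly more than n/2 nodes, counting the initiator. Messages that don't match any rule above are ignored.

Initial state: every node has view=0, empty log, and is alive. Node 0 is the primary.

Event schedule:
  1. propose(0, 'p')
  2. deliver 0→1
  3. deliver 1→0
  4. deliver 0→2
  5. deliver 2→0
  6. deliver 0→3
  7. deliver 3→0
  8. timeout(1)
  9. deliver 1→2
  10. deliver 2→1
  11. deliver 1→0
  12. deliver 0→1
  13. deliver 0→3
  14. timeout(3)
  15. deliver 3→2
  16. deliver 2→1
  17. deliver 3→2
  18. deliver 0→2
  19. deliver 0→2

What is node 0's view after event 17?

after 1 — propose(0,'p'): ·
after 2 — deliver 0→1: n1:back/v0/[p]
after 3 — deliver 1→0: ·
after 4 — deliver 0→2: n2:back/v0/[p]
after 5 — deliver 2→0: n0:prim/v0/[p]
after 6 — deliver 0→3: n3:back/v0/[p]
after 7 — deliver 3→0: ·
after 8 — timeout(1): n1:prim/v1/[p]
after 9 — deliver 1→2: n2:back/v1/[p]
after 10 — deliver 2→1: ·
after 11 — deliver 1→0: n0:back/v1/[p]
after 12 — deliver 0→1: ·
after 13 — deliver 0→3: ·
after 14 — timeout(3): n3:back/v1/[p]
after 15 — deliver 3→2: ·
after 16 — deliver 2→1: ·
after 17 — deliver 3→2: ·

1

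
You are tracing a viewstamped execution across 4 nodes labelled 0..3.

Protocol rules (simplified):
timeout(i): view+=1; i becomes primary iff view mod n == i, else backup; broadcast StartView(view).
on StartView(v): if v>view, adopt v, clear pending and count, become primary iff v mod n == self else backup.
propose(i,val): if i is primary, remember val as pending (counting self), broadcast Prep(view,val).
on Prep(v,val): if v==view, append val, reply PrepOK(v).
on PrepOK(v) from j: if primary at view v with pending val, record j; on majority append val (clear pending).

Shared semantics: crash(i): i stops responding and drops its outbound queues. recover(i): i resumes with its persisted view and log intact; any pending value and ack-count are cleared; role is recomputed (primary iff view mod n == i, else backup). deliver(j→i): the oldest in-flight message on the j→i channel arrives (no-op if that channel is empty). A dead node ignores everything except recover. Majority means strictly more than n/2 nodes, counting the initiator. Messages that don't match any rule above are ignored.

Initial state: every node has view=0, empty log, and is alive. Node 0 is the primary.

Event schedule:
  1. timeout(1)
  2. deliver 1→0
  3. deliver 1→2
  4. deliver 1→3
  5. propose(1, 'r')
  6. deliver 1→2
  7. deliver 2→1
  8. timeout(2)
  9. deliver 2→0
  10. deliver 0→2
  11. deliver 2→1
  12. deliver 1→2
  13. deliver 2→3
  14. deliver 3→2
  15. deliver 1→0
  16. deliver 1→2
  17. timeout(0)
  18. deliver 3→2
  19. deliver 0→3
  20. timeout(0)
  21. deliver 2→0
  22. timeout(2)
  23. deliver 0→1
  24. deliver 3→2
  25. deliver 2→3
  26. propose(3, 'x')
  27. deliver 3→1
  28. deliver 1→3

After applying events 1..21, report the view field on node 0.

4

after 1 — timeout(1): n1:prim/v1/[-]
after 2 — deliver 1→0: n0:back/v1/[-]
after 3 — deliver 1→2: n2:back/v1/[-]
after 4 — deliver 1→3: n3:back/v1/[-]
after 5 — propose(1,'r'): ·
after 6 — deliver 1→2: n2:back/v1/[r]
after 7 — deliver 2→1: ·
after 8 — timeout(2): n2:prim/v2/[r]
after 9 — deliver 2→0: n0:back/v2/[-]
after 10 — deliver 0→2: ·
after 11 — deliver 2→1: n1:back/v2/[-]
after 12 — deliver 1→2: ·
after 13 — deliver 2→3: n3:back/v2/[-]
after 14 — deliver 3→2: ·
after 15 — deliver 1→0: ·
after 16 — deliver 1→2: ·
after 17 — timeout(0): n0:back/v3/[-]
after 18 — deliver 3→2: ·
after 19 — deliver 0→3: n3:prim/v3/[-]
after 20 — timeout(0): n0:prim/v4/[-]
after 21 — deliver 2→0: ·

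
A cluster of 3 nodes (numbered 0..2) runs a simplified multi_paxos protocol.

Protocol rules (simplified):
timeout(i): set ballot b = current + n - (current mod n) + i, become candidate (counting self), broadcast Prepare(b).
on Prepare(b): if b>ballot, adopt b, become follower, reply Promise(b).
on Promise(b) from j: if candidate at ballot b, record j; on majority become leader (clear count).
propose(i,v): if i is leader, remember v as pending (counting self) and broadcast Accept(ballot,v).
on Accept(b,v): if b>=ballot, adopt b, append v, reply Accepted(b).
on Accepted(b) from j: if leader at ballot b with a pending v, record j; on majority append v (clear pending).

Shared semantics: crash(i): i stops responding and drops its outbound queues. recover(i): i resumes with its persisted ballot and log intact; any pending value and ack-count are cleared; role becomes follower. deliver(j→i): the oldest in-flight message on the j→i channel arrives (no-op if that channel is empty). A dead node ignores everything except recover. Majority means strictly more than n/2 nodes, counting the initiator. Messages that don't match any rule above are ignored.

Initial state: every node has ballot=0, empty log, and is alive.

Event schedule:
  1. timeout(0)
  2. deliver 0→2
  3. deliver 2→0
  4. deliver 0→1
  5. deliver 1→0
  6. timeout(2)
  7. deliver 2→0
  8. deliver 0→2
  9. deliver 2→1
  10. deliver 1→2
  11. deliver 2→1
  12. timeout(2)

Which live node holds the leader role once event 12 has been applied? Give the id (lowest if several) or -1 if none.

after 1 — timeout(0): n0:cand/b3/[-]
after 2 — deliver 0→2: n2:foll/b3/[-]
after 3 — deliver 2→0: n0:lead/b3/[-]
after 4 — deliver 0→1: n1:foll/b3/[-]
after 5 — deliver 1→0: ·
after 6 — timeout(2): n2:cand/b8/[-]
after 7 — deliver 2→0: n0:foll/b8/[-]
after 8 — deliver 0→2: n2:lead/b8/[-]
after 9 — deliver 2→1: n1:foll/b8/[-]
after 10 — deliver 1→2: ·
after 11 — deliver 2→1: ·
after 12 — timeout(2): n2:cand/b11/[-]

-1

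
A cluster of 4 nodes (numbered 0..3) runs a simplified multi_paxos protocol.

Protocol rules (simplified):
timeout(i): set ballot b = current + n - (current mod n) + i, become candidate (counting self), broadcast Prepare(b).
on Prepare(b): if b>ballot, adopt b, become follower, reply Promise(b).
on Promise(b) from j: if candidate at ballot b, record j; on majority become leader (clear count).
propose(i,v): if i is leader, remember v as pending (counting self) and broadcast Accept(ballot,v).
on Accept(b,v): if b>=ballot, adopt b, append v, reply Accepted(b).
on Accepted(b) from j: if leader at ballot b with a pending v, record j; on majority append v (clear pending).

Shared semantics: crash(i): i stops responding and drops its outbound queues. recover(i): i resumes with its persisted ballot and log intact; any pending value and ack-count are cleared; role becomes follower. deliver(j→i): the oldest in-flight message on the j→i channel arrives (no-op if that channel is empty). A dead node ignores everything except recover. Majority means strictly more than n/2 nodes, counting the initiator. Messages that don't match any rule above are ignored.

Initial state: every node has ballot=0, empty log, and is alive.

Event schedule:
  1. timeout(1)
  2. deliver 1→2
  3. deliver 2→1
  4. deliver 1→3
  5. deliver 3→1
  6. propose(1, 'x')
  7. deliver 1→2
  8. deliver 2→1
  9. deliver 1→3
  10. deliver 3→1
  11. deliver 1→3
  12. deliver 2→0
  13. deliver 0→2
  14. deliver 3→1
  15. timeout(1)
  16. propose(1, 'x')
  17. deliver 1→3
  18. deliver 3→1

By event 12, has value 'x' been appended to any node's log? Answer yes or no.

yes

1. timeout(1):  <1:cand b5 ->
2. deliver 1→2:  <2:foll b5 ->
3. deliver 2→1:  nop
4. deliver 1→3:  <3:foll b5 ->
5. deliver 3→1:  <1:lead b5 ->
6. propose(1,'x'):  nop
7. deliver 1→2:  <2:foll b5 x>
8. deliver 2→1:  nop
9. deliver 1→3:  <3:foll b5 x>
10. deliver 3→1:  <1:lead b5 x>
11. deliver 1→3:  nop
12. deliver 2→0:  nop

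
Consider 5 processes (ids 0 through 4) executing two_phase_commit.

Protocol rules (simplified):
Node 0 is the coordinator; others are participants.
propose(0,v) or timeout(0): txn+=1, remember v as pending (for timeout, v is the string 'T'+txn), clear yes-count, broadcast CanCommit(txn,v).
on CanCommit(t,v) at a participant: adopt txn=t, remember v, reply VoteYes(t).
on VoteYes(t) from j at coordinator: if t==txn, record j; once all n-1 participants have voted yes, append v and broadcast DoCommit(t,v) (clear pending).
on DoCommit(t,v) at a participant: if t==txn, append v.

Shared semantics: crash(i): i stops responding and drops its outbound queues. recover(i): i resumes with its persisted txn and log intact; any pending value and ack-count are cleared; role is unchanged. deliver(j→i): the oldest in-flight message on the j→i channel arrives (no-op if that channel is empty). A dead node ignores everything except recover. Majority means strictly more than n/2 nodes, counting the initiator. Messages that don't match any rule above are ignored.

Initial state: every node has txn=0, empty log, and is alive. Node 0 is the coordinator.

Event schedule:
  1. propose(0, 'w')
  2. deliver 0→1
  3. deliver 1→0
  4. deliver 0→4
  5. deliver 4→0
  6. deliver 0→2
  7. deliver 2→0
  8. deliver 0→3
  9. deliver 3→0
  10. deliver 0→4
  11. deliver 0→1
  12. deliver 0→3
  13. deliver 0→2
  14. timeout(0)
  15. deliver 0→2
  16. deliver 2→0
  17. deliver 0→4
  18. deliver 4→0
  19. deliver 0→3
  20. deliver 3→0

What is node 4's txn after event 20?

2

after 1 — propose(0,'w'): n0:coor/t1/[-]
after 2 — deliver 0→1: n1:part/t1/[-]
after 3 — deliver 1→0: ·
after 4 — deliver 0→4: n4:part/t1/[-]
after 5 — deliver 4→0: ·
after 6 — deliver 0→2: n2:part/t1/[-]
after 7 — deliver 2→0: ·
after 8 — deliver 0→3: n3:part/t1/[-]
after 9 — deliver 3→0: n0:coor/t1/[w]
after 10 — deliver 0→4: n4:part/t1/[w]
after 11 — deliver 0→1: n1:part/t1/[w]
after 12 — deliver 0→3: n3:part/t1/[w]
after 13 — deliver 0→2: n2:part/t1/[w]
after 14 — timeout(0): n0:coor/t2/[w]
after 15 — deliver 0→2: n2:part/t2/[w]
after 16 — deliver 2→0: ·
after 17 — deliver 0→4: n4:part/t2/[w]
after 18 — deliver 4→0: ·
after 19 — deliver 0→3: n3:part/t2/[w]
after 20 — deliver 3→0: ·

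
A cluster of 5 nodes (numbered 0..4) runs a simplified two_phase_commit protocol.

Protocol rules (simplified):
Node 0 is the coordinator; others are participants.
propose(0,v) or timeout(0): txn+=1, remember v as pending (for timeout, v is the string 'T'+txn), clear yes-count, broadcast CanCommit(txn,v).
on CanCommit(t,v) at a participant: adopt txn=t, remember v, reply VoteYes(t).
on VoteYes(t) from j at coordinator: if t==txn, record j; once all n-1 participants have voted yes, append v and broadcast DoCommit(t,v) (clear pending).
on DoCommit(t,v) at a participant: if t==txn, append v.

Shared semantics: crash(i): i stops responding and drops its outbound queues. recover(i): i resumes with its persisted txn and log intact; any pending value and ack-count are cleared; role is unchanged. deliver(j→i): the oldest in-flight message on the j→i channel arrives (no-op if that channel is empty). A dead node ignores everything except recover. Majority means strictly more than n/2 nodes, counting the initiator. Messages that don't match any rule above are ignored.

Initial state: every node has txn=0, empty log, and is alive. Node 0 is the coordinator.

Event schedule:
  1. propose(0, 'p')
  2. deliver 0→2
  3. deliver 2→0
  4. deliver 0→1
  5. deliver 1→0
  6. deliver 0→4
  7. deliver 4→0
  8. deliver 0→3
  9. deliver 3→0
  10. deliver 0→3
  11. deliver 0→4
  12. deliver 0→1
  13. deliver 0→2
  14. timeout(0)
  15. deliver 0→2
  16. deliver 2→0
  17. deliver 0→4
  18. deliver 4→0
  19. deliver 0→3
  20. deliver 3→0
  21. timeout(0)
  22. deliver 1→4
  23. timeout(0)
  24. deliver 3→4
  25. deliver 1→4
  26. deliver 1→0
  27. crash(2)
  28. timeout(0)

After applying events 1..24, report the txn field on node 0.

after 1 — propose(0,'p'): n0:coor/t1/[-]
after 2 — deliver 0→2: n2:part/t1/[-]
after 3 — deliver 2→0: ·
after 4 — deliver 0→1: n1:part/t1/[-]
after 5 — deliver 1→0: ·
after 6 — deliver 0→4: n4:part/t1/[-]
after 7 — deliver 4→0: ·
after 8 — deliver 0→3: n3:part/t1/[-]
after 9 — deliver 3→0: n0:coor/t1/[p]
after 10 — deliver 0→3: n3:part/t1/[p]
after 11 — deliver 0→4: n4:part/t1/[p]
after 12 — deliver 0→1: n1:part/t1/[p]
after 13 — deliver 0→2: n2:part/t1/[p]
after 14 — timeout(0): n0:coor/t2/[p]
after 15 — deliver 0→2: n2:part/t2/[p]
after 16 — deliver 2→0: ·
after 17 — deliver 0→4: n4:part/t2/[p]
after 18 — deliver 4→0: ·
after 19 — deliver 0→3: n3:part/t2/[p]
after 20 — deliver 3→0: ·
after 21 — timeout(0): n0:coor/t3/[p]
after 22 — deliver 1→4: ·
after 23 — timeout(0): n0:coor/t4/[p]
after 24 — deliver 3→4: ·

4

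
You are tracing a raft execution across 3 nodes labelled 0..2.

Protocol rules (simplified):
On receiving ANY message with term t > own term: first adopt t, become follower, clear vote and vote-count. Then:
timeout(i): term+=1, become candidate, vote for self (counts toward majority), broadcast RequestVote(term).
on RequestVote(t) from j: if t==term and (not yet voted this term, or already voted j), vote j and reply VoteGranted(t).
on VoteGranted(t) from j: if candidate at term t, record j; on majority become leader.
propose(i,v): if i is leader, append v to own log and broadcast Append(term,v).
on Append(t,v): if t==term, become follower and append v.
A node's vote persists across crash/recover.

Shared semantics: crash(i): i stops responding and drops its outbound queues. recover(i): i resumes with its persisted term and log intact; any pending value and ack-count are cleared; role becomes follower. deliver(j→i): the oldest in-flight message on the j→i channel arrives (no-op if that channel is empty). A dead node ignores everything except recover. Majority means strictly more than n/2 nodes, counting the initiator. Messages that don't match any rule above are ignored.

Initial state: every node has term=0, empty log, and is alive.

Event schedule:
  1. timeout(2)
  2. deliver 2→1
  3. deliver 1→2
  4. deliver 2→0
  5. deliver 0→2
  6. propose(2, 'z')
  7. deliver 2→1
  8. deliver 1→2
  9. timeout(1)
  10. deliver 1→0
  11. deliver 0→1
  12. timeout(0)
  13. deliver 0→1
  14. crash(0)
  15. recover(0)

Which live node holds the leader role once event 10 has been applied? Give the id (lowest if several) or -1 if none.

[1] timeout(2) → N2(cand t1 [-])
[2] deliver 2→1 → N1(foll t1 [-])
[3] deliver 1→2 → N2(lead t1 [-])
[4] deliver 2→0 → N0(foll t1 [-])
[5] deliver 0→2 → ∅
[6] propose(2,'z') → N2(lead t1 [z])
[7] deliver 2→1 → N1(foll t1 [z])
[8] deliver 1→2 → ∅
[9] timeout(1) → N1(cand t2 [z])
[10] deliver 1→0 → N0(foll t2 [-])

2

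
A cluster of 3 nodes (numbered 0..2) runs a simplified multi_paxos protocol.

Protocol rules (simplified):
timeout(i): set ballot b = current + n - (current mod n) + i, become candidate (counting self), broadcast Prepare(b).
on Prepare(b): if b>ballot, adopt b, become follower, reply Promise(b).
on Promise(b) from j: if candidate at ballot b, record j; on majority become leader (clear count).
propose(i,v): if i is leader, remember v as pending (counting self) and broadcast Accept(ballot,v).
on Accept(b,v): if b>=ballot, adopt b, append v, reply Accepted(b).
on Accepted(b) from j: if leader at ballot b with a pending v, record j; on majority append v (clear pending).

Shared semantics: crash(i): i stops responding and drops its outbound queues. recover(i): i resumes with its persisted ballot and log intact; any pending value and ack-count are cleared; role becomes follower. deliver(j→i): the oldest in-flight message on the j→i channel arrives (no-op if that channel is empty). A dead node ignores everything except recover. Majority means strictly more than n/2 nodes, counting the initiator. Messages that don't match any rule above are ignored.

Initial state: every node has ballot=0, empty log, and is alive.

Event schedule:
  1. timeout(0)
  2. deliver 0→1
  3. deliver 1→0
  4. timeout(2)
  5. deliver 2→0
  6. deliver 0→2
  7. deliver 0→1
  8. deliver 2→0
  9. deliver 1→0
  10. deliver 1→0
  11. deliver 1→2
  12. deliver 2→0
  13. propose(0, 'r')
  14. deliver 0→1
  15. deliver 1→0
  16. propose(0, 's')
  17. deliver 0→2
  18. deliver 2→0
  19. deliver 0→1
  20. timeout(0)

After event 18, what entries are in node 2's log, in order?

empty

e1 timeout(0): 0[cand,b=3,-]
e2 deliver 0→1: 1[foll,b=3,-]
e3 deliver 1→0: 0[lead,b=3,-]
e4 timeout(2): 2[cand,b=5,-]
e5 deliver 2→0: 0[foll,b=5,-]
e6 deliver 0→2: ·
e7 deliver 0→1: ·
e8 deliver 2→0: ·
e9 deliver 1→0: ·
e10 deliver 1→0: ·
e11 deliver 1→2: ·
e12 deliver 2→0: ·
e13 propose(0,'r'): ·
e14 deliver 0→1: ·
e15 deliver 1→0: ·
e16 propose(0,'s'): ·
e17 deliver 0→2: 2[lead,b=5,-]
e18 deliver 2→0: ·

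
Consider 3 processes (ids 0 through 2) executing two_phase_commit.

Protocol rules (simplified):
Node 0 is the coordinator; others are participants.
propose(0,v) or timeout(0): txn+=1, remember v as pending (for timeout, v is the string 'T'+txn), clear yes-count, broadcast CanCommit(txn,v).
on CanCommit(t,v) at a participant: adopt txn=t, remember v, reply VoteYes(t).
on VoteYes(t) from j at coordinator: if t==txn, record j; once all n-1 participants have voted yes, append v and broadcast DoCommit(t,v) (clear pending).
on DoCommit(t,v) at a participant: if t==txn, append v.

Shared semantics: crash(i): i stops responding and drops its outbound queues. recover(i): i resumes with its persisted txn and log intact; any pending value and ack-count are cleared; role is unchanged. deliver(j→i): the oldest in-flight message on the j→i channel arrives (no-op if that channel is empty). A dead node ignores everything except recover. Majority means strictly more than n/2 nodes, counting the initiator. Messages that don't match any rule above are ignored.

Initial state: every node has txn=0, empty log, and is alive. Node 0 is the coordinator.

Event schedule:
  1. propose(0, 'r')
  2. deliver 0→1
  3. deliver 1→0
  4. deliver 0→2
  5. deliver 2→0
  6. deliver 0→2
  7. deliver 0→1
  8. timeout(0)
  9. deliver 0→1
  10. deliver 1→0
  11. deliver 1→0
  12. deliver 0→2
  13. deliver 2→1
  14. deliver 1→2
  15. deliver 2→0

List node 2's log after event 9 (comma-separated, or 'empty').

1. propose(0,'r'):  <0:coor t1 ->
2. deliver 0→1:  <1:part t1 ->
3. deliver 1→0:  nop
4. deliver 0→2:  <2:part t1 ->
5. deliver 2→0:  <0:coor t1 r>
6. deliver 0→2:  <2:part t1 r>
7. deliver 0→1:  <1:part t1 r>
8. timeout(0):  <0:coor t2 r>
9. deliver 0→1:  <1:part t2 r>

r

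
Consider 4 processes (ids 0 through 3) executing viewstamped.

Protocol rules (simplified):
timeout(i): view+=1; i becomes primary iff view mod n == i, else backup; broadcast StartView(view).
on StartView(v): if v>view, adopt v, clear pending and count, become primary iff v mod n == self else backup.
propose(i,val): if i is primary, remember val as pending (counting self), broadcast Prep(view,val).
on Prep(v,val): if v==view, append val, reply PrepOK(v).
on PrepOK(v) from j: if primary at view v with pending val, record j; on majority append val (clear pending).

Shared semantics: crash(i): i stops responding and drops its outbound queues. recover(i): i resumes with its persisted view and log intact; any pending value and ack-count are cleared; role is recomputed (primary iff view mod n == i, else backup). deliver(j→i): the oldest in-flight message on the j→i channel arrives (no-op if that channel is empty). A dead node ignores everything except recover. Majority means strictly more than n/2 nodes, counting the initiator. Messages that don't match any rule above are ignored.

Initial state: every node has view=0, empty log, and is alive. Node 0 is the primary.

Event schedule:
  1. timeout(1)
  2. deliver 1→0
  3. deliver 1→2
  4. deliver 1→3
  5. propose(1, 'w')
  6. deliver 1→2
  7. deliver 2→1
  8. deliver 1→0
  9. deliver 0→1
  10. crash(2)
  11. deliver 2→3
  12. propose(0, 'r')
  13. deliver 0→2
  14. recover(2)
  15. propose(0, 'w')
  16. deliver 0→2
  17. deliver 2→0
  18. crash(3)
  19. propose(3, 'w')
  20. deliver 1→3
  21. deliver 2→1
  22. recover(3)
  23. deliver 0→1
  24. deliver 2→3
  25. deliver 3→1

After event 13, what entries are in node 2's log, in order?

1. timeout(1):  <1:prim v1 ->
2. deliver 1→0:  <0:back v1 ->
3. deliver 1→2:  <2:back v1 ->
4. deliver 1→3:  <3:back v1 ->
5. propose(1,'w'):  nop
6. deliver 1→2:  <2:back v1 w>
7. deliver 2→1:  nop
8. deliver 1→0:  <0:back v1 w>
9. deliver 0→1:  <1:prim v1 w>
10. crash(2):  <2:✗back v1 w>
11. deliver 2→3:  nop
12. propose(0,'r'):  nop
13. deliver 0→2:  nop

w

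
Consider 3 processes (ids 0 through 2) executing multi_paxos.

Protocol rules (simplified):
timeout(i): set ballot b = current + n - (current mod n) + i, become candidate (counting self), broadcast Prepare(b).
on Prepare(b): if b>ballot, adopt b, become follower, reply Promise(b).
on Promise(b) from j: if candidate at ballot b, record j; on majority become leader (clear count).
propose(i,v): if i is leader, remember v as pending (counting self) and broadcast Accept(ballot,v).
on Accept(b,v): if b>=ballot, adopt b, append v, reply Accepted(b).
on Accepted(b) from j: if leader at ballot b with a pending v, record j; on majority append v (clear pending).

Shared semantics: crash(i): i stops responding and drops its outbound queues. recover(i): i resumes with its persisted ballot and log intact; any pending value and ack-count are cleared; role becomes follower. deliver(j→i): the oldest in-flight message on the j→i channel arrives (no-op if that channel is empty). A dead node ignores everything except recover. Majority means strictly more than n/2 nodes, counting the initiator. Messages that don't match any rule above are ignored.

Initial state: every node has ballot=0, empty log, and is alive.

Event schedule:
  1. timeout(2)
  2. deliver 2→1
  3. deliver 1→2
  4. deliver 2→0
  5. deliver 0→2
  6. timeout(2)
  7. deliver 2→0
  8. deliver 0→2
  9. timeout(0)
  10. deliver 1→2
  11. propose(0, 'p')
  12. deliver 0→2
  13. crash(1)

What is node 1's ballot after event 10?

5

[1] timeout(2) → N2(cand b5 [-])
[2] deliver 2→1 → N1(foll b5 [-])
[3] deliver 1→2 → N2(lead b5 [-])
[4] deliver 2→0 → N0(foll b5 [-])
[5] deliver 0→2 → ∅
[6] timeout(2) → N2(cand b8 [-])
[7] deliver 2→0 → N0(foll b8 [-])
[8] deliver 0→2 → N2(lead b8 [-])
[9] timeout(0) → N0(cand b9 [-])
[10] deliver 1→2 → ∅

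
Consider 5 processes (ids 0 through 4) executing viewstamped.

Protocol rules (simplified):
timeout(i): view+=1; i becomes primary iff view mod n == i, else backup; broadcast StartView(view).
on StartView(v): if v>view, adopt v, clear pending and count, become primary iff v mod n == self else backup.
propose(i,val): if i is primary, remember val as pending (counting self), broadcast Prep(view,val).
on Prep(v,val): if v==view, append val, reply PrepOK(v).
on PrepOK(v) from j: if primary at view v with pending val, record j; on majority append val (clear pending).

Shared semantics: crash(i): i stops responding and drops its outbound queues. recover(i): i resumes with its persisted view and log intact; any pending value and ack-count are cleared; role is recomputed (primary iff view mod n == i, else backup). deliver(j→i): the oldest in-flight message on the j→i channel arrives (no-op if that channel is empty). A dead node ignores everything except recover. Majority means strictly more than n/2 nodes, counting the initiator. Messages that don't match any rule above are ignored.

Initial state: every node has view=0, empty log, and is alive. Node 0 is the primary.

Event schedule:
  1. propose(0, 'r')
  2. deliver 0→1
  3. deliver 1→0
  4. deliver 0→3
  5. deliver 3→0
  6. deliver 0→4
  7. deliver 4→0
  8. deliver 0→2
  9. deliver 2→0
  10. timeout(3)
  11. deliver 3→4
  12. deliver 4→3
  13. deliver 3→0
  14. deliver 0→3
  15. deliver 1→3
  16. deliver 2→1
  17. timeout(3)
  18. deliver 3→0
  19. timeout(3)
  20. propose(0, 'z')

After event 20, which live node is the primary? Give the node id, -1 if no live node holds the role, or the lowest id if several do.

3

step 1 propose(0,'r'): —
step 2 deliver 0→1: 1={back,v=0,log=r}
step 3 deliver 1→0: —
step 4 deliver 0→3: 3={back,v=0,log=r}
step 5 deliver 3→0: 0={prim,v=0,log=r}
step 6 deliver 0→4: 4={back,v=0,log=r}
step 7 deliver 4→0: —
step 8 deliver 0→2: 2={back,v=0,log=r}
step 9 deliver 2→0: —
step 10 timeout(3): 3={back,v=1,log=r}
step 11 deliver 3→4: 4={back,v=1,log=r}
step 12 deliver 4→3: —
step 13 deliver 3→0: 0={back,v=1,log=r}
step 14 deliver 0→3: —
step 15 deliver 1→3: —
step 16 deliver 2→1: —
step 17 timeout(3): 3={back,v=2,log=r}
step 18 deliver 3→0: 0={back,v=2,log=r}
step 19 timeout(3): 3={prim,v=3,log=r}
step 20 propose(0,'z'): —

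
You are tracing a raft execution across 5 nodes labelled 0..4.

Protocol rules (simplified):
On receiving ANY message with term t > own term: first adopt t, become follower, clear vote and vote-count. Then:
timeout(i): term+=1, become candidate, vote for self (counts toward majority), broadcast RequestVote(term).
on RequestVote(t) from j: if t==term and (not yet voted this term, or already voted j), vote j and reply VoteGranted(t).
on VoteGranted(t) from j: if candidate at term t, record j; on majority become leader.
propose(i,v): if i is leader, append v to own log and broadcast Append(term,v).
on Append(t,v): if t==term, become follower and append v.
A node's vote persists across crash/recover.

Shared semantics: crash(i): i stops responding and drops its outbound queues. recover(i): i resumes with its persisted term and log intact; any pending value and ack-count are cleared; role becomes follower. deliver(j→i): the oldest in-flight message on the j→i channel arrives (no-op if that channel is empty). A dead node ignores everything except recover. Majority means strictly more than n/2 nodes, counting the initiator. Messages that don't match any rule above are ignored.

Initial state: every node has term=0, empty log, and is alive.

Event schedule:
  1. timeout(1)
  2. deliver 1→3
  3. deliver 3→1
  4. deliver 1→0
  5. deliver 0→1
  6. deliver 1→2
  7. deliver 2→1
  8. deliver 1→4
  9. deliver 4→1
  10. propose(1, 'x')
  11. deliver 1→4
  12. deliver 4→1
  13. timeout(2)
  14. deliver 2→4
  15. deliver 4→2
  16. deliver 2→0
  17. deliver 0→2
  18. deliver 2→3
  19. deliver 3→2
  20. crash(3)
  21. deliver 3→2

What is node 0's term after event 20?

2

1. timeout(1):  <1:cand t1 ->
2. deliver 1→3:  <3:foll t1 ->
3. deliver 3→1:  nop
4. deliver 1→0:  <0:foll t1 ->
5. deliver 0→1:  <1:lead t1 ->
6. deliver 1→2:  <2:foll t1 ->
7. deliver 2→1:  nop
8. deliver 1→4:  <4:foll t1 ->
9. deliver 4→1:  nop
10. propose(1,'x'):  <1:lead t1 x>
11. deliver 1→4:  <4:foll t1 x>
12. deliver 4→1:  nop
13. timeout(2):  <2:cand t2 ->
14. deliver 2→4:  <4:foll t2 x>
15. deliver 4→2:  nop
16. deliver 2→0:  <0:foll t2 ->
17. deliver 0→2:  <2:lead t2 ->
18. deliver 2→3:  <3:foll t2 ->
19. deliver 3→2:  nop
20. crash(3):  <3:✗foll t2 ->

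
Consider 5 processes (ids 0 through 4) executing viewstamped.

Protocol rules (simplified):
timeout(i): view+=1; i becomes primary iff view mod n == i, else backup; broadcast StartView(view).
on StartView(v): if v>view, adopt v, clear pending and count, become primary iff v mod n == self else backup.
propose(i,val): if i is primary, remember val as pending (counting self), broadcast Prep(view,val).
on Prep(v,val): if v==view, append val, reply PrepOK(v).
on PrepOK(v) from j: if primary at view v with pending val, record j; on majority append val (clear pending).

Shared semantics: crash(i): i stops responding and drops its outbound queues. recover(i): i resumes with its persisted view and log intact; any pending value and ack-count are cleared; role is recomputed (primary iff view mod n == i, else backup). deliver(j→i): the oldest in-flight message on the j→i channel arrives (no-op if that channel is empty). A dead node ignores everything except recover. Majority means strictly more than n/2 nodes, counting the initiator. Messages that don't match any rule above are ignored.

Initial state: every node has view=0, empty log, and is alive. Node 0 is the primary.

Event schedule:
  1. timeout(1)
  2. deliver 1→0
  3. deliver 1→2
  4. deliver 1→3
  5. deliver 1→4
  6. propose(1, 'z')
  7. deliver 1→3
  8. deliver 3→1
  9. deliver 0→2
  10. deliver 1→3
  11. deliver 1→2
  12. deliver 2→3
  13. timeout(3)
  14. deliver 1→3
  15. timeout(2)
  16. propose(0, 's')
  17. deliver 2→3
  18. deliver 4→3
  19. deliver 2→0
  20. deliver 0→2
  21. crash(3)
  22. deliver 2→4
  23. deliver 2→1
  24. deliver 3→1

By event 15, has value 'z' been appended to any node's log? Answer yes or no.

after 1 — timeout(1): n1:prim/v1/[-]
after 2 — deliver 1→0: n0:back/v1/[-]
after 3 — deliver 1→2: n2:back/v1/[-]
after 4 — deliver 1→3: n3:back/v1/[-]
after 5 — deliver 1→4: n4:back/v1/[-]
after 6 — propose(1,'z'): ·
after 7 — deliver 1→3: n3:back/v1/[z]
after 8 — deliver 3→1: ·
after 9 — deliver 0→2: ·
after 10 — deliver 1→3: ·
after 11 — deliver 1→2: n2:back/v1/[z]
after 12 — deliver 2→3: ·
after 13 — timeout(3): n3:back/v2/[z]
after 14 — deliver 1→3: ·
after 15 — timeout(2): n2:prim/v2/[z]

yes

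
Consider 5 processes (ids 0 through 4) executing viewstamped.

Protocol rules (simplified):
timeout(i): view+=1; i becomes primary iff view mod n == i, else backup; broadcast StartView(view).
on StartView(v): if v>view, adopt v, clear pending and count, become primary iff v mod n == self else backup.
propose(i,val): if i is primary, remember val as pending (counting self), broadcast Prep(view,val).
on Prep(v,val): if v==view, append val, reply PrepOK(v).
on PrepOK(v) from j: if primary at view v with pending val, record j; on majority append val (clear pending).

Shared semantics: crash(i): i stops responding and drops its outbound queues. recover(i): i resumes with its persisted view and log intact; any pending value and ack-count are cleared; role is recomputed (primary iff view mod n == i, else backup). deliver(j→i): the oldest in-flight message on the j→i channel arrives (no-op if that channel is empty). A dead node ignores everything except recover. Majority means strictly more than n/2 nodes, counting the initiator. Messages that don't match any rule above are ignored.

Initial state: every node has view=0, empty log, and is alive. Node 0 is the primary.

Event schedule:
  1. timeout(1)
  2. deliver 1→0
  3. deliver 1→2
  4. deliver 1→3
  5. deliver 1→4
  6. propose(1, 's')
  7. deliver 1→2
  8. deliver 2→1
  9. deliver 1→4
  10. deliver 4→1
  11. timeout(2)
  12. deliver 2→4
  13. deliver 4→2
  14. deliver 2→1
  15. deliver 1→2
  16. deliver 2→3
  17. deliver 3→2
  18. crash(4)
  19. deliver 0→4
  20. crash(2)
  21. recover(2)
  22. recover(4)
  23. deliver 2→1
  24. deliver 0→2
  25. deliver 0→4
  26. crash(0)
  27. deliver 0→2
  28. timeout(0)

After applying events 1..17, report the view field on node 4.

after 1 — timeout(1): n1:prim/v1/[-]
after 2 — deliver 1→0: n0:back/v1/[-]
after 3 — deliver 1→2: n2:back/v1/[-]
after 4 — deliver 1→3: n3:back/v1/[-]
after 5 — deliver 1→4: n4:back/v1/[-]
after 6 — propose(1,'s'): ·
after 7 — deliver 1→2: n2:back/v1/[s]
after 8 — deliver 2→1: ·
after 9 — deliver 1→4: n4:back/v1/[s]
after 10 — deliver 4→1: n1:prim/v1/[s]
after 11 — timeout(2): n2:prim/v2/[s]
after 12 — deliver 2→4: n4:back/v2/[s]
after 13 — deliver 4→2: ·
after 14 — deliver 2→1: n1:back/v2/[s]
after 15 — deliver 1→2: ·
after 16 — deliver 2→3: n3:back/v2/[-]
after 17 — deliver 3→2: ·

2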